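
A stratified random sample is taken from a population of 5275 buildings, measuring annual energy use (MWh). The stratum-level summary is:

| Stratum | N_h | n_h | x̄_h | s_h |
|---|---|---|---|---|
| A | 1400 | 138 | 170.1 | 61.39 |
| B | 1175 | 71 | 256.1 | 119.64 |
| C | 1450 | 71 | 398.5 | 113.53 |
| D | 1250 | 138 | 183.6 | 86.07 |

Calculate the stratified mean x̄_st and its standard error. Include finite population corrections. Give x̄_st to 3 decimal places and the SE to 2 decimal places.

x̄_st ≈ 255.238, SE ≈ 5.18

x̄_st = Σ W_h x̄_h = (1400·170.1 + 1175·256.1 + 1450·398.5 + 1250·183.6)/5275 = 255.23839
V̂(x̄_st) = Σ W_h² (1 − n_h/N_h) s_h²/n_h, with W_h = N_h/N and N = 5275:
  stratum A: (1400/5275)²·(1 − 138/1400)·61.39²/138 = 1.73404
  stratum B: (1175/5275)²·(1 − 71/1175)·119.64²/71 = 9.39846
  stratum C: (1450/5275)²·(1 − 71/1450)·113.53²/71 = 13.0452
  stratum D: (1250/5275)²·(1 − 138/1250)·86.07²/138 = 2.6816
V̂(x̄_st) = 26.8593
SE(x̄_st) = √26.8593 = 5.18259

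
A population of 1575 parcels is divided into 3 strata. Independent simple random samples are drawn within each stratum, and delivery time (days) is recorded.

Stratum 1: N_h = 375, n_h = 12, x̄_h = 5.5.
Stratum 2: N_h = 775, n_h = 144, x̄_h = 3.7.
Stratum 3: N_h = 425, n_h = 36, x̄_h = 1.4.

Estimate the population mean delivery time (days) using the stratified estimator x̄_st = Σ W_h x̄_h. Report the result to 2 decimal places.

x̄_st ≈ 3.51

N = Σ N_h = 1575. Stratum weights W_h = N_h/N.
x̄_st = (375·5.5 + 775·3.7 + 425·1.4) / 1575 = 3.5079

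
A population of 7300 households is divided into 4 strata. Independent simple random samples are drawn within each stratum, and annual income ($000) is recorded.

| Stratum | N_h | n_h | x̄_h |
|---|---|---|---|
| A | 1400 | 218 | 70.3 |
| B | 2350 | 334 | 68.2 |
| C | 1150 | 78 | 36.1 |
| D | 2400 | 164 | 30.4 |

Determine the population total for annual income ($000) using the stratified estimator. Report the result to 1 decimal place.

τ̂_st ≈ 373165.0

τ̂_st = Σ N_h x̄_h = 1400·70.3 + 2350·68.2 + 1150·36.1 + 2400·30.4 = 373165.0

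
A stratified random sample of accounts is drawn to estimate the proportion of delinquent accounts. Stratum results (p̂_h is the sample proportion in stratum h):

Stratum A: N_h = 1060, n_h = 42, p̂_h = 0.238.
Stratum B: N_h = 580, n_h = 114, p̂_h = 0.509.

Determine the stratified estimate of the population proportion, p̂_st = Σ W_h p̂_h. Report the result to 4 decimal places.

p̂_st ≈ 0.3338

N = 1640; stratum weights W_h = N_h/N.
p̂_st = Σ W_h p̂_h = (1060·0.238 + 580·0.509)/1640 = 0.33384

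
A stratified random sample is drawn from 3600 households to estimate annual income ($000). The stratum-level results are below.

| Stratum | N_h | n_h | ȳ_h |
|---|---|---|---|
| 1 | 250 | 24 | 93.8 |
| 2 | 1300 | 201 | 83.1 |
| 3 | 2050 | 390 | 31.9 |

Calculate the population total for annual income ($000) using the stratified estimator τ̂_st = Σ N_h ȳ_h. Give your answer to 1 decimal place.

τ̂_st = Σ N_h ȳ_h = 250·93.8 + 1300·83.1 + 2050·31.9 = 196875.0

τ̂_st ≈ 196875.0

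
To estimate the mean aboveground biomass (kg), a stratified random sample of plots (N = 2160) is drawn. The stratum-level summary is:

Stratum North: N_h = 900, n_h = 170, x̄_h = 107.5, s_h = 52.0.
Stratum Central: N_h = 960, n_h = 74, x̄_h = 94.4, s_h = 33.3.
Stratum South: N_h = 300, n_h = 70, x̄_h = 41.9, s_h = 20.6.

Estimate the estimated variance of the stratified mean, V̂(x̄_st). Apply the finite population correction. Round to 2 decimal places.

V̂(x̄_st) = Σ W_h² (1 − n_h/N_h) s_h²/n_h, with W_h = N_h/N and N = 2160:
  stratum North: (900/2160)²·(1 − 170/900)·52.0²/170 = 2.23983
  stratum Central: (960/2160)²·(1 − 74/960)·33.3²/74 = 2.73183
  stratum South: (300/2160)²·(1 − 70/300)·20.6²/70 = 0.0896557
V̂(x̄_st) = 5.06132

V̂(x̄_st) ≈ 5.06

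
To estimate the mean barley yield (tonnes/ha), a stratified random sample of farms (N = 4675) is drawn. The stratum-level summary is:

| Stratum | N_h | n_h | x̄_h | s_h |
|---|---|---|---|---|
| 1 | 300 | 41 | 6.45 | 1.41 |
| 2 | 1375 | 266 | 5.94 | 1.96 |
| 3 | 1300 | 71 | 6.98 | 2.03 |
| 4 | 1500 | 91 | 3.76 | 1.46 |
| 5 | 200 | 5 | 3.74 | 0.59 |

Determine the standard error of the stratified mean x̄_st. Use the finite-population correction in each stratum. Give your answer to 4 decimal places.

SE(x̄_st) ≈ 0.0884

V̂(x̄_st) = Σ W_h² (1 − n_h/N_h) s_h²/n_h, with W_h = N_h/N and N = 4675:
  stratum 1: (300/4675)²·(1 − 41/300)·1.41²/41 = 0.00017239
  stratum 2: (1375/4675)²·(1 − 266/1375)·1.96²/266 = 0.00100763
  stratum 3: (1300/4675)²·(1 − 71/1300)·2.03²/71 = 0.00424293
  stratum 4: (1500/4675)²·(1 − 91/1500)·1.46²/91 = 0.00226518
  stratum 5: (200/4675)²·(1 − 5/200)·0.59²/5 = 0.000124233
V̂(x̄_st) = 0.00781237
SE(x̄_st) = √0.00781237 = 0.0883876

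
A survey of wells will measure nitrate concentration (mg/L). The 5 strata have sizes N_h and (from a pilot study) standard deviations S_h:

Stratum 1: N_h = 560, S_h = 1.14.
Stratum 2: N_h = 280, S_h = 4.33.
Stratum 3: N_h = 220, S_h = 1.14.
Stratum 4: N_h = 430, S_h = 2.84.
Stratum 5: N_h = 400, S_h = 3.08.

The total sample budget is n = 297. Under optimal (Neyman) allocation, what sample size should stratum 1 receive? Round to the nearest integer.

Neyman allocation: n_h = n · N_h S_h / Σ N_i S_i, with n = 297.
  stratum 1: N_h·S_h = 560·1.14 = 638.40
  stratum 2: N_h·S_h = 280·4.33 = 1212.40
  stratum 3: N_h·S_h = 220·1.14 = 250.80
  stratum 4: N_h·S_h = 430·2.84 = 1221.20
  stratum 5: N_h·S_h = 400·3.08 = 1232.00
Σ N_h S_h = 4554.80
n for stratum 1 = 297·638.40/4554.80 = 41.627 → 42

42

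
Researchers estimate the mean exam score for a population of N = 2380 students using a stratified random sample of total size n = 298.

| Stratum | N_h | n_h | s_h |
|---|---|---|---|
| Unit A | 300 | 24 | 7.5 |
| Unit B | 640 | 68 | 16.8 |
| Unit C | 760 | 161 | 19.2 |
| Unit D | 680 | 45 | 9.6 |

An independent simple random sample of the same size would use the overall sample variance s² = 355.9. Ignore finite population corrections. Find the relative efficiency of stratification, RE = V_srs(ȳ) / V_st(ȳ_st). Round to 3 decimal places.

RE ≈ 1.618

V̂(ȳ_st) = Σ W_h² s_h²/n_h, with W_h = N_h/N and N = 2380:
  stratum Unit A: (300/2380)²·7.5²/24 = 0.0372392
  stratum Unit B: (640/2380)²·16.8²/68 = 0.300134
  stratum Unit C: (760/2380)²·19.2²/161 = 0.23348
  stratum Unit D: (680/2380)²·9.6²/45 = 0.167184
V_st = 0.738037
V_srs = s²/n = 355.9/298 = 1.1943
Relative efficiency = V_srs / V_st = 1.1943/0.738037 = 1.6182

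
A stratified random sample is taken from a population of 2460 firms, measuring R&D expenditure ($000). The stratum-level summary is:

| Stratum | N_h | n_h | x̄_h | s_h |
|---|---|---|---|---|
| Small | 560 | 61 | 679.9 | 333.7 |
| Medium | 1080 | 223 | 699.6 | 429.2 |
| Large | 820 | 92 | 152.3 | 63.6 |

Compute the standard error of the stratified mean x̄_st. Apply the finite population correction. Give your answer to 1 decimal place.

SE(x̄_st) ≈ 14.7

V̂(x̄_st) = Σ W_h² (1 − n_h/N_h) s_h²/n_h, with W_h = N_h/N and N = 2460:
  stratum Small: (560/2460)²·(1 − 61/560)·333.7²/61 = 84.2948
  stratum Medium: (1080/2460)²·(1 − 223/1080)·429.2²/223 = 126.342
  stratum Large: (820/2460)²·(1 − 92/820)·63.6²/92 = 4.33712
V̂(x̄_st) = 214.974
SE(x̄_st) = √214.974 = 14.662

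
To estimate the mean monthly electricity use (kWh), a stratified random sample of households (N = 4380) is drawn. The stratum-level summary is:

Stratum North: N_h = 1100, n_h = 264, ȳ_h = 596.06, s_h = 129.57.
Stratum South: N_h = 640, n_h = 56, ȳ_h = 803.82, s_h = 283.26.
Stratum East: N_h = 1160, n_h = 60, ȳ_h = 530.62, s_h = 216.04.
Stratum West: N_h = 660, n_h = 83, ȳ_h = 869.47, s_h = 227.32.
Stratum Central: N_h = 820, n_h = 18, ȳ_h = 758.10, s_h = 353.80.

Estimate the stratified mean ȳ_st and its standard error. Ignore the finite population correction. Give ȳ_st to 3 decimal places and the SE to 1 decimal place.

ȳ_st ≈ 680.622, SE ≈ 18.6

ȳ_st = Σ W_h ȳ_h = (1100·596.06 + 640·803.82 + 1160·530.62 + 660·869.47 + 820·758.10)/4380 = 680.62151
V̂(ȳ_st) = Σ W_h² s_h²/n_h, with W_h = N_h/N and N = 4380:
  stratum North: (1100/4380)²·129.57²/264 = 4.0109
  stratum South: (640/4380)²·283.26²/56 = 30.591
  stratum East: (1160/4380)²·216.04²/60 = 54.5613
  stratum West: (660/4380)²·227.32²/83 = 14.1363
  stratum Central: (820/4380)²·353.80²/18 = 243.738
V̂(ȳ_st) = 347.037
SE(ȳ_st) = √347.037 = 18.6289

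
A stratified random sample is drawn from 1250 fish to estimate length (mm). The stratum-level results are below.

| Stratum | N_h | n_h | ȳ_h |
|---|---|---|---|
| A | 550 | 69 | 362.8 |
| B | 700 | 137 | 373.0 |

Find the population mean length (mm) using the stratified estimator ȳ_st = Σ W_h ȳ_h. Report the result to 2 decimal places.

N = Σ N_h = 1250. Stratum weights W_h = N_h/N.
ȳ_st = (550·362.8 + 700·373.0) / 1250 = 368.5120

ȳ_st ≈ 368.51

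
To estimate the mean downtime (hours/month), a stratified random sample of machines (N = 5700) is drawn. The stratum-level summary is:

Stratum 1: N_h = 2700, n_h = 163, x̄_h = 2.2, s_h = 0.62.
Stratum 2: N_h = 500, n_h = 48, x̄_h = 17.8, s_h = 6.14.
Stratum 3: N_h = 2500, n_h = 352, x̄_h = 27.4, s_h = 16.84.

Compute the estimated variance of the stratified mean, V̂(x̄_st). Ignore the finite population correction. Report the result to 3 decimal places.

V̂(x̄_st) = Σ W_h² s_h²/n_h, with W_h = N_h/N and N = 5700:
  stratum 1: (2700/5700)²·0.62²/163 = 0.000529144
  stratum 2: (500/5700)²·6.14²/48 = 0.00604346
  stratum 3: (2500/5700)²·16.84²/352 = 0.154979
V̂(x̄_st) = 0.161551

V̂(x̄_st) ≈ 0.162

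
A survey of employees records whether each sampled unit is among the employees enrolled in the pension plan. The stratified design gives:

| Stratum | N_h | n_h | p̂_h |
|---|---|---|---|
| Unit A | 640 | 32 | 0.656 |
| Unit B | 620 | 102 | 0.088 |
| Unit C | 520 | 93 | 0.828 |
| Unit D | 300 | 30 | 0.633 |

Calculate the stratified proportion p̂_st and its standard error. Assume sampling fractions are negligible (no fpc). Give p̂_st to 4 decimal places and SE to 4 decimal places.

N = 2080; stratum weights W_h = N_h/N.
p̂_st = Σ W_h p̂_h = (640·0.656 + 620·0.088 + 520·0.828 + 300·0.633)/2080 = 0.52638
V̂(p̂_st) = Σ W_h² p̂_h(1−p̂_h)/(n_h−1):
  stratum Unit A: (640/2080)²·0.656·0.344/31 = 0.000689182
  stratum Unit B: (620/2080)²·0.088·0.912/101 = 7.06013e-05
  stratum Unit C: (520/2080)²·0.828·0.172/92 = 9.675e-05
  stratum Unit D: (300/2080)²·0.633·0.367/29 = 0.000166643
V̂(p̂_st) = 0.00102318; SE = √V̂ = 0.0319871

p̂_st ≈ 0.5264, SE ≈ 0.0320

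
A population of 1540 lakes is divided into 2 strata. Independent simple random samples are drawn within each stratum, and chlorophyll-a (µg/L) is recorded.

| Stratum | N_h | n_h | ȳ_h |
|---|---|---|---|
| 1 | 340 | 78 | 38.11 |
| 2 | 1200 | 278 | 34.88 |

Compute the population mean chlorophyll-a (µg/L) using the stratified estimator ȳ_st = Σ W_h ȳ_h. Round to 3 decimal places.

N = Σ N_h = 1540. Stratum weights W_h = N_h/N.
ȳ_st = (340·38.11 + 1200·34.88) / 1540 = 35.59312

ȳ_st ≈ 35.593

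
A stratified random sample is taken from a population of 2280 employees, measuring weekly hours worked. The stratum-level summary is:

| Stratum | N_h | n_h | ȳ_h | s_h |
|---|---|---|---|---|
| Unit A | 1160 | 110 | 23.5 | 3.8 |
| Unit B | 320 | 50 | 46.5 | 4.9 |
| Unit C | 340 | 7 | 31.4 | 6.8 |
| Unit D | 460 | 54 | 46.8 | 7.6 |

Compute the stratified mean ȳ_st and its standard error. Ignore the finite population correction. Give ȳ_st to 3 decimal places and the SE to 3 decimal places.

ȳ_st ≈ 32.607, SE ≈ 0.484

ȳ_st = Σ W_h ȳ_h = (1160·23.5 + 320·46.5 + 340·31.4 + 460·46.8)/2280 = 32.60702
V̂(ȳ_st) = Σ W_h² s_h²/n_h, with W_h = N_h/N and N = 2280:
  stratum Unit A: (1160/2280)²·3.8²/110 = 0.0339798
  stratum Unit B: (320/2280)²·4.9²/50 = 0.00945916
  stratum Unit C: (340/2280)²·6.8²/7 = 0.146895
  stratum Unit D: (460/2280)²·7.6²/54 = 0.0435391
V̂(ȳ_st) = 0.233873
SE(ȳ_st) = √0.233873 = 0.483605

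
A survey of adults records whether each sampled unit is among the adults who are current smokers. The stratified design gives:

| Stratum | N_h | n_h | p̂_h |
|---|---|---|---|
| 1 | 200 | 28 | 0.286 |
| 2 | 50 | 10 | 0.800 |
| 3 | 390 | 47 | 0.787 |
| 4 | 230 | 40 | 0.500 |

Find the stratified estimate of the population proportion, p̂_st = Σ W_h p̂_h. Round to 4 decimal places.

p̂_st ≈ 0.5967

N = 870; stratum weights W_h = N_h/N.
p̂_st = Σ W_h p̂_h = (200·0.286 + 50·0.800 + 390·0.787 + 230·0.500)/870 = 0.59670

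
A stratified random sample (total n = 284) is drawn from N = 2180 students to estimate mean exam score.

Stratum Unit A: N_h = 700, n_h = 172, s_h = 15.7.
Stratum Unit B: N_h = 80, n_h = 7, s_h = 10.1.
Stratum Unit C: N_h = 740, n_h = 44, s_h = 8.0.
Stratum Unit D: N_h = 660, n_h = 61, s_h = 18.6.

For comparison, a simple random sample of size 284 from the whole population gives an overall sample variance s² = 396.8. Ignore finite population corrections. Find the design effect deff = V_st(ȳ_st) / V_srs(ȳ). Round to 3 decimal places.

V̂(ȳ_st) = Σ W_h² s_h²/n_h, with W_h = N_h/N and N = 2180:
  stratum Unit A: (700/2180)²·15.7²/172 = 0.147759
  stratum Unit B: (80/2180)²·10.1²/7 = 0.0196251
  stratum Unit C: (740/2180)²·8.0²/44 = 0.167601
  stratum Unit D: (660/2180)²·18.6²/61 = 0.519841
V_st = 0.854827
V_srs = s²/n = 396.8/284 = 1.39718
deff = V_st / V_srs = 0.854827/1.39718 = 0.6118

deff ≈ 0.612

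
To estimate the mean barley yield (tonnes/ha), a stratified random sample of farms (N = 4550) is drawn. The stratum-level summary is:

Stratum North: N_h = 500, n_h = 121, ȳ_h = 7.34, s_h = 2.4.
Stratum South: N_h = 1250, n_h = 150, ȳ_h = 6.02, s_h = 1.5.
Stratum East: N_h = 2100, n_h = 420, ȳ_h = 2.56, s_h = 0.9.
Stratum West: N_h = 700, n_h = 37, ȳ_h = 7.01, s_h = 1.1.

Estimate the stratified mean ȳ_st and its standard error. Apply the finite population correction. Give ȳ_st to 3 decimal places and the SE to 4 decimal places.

ȳ_st ≈ 4.720, SE ≈ 0.0499

ȳ_st = Σ W_h ȳ_h = (500·7.34 + 1250·6.02 + 2100·2.56 + 700·7.01)/4550 = 4.72044
V̂(ȳ_st) = Σ W_h² (1 − n_h/N_h) s_h²/n_h, with W_h = N_h/N and N = 4550:
  stratum North: (500/4550)²·(1 − 121/500)·2.4²/121 = 0.000435736
  stratum South: (1250/4550)²·(1 − 150/1250)·1.5²/150 = 0.000996256
  stratum East: (2100/4550)²·(1 − 420/2100)·0.9²/420 = 0.000328656
  stratum West: (700/4550)²·(1 − 37/700)·1.1²/37 = 0.000733116
V̂(ȳ_st) = 0.00249376
SE(ȳ_st) = √0.00249376 = 0.0499376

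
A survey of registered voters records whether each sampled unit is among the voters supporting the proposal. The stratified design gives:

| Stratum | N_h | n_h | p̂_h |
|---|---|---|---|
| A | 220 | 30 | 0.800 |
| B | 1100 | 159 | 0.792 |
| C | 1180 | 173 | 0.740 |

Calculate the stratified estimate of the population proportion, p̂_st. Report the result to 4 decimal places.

N = 2500; stratum weights W_h = N_h/N.
p̂_st = Σ W_h p̂_h = (220·0.800 + 1100·0.792 + 1180·0.740)/2500 = 0.76816

p̂_st ≈ 0.7682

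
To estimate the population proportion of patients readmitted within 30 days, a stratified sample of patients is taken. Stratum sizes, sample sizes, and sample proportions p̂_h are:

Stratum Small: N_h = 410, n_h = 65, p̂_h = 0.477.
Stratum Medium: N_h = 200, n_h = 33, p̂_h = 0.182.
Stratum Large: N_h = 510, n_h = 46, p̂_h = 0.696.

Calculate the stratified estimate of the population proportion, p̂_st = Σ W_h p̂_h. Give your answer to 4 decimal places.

N = 1120; stratum weights W_h = N_h/N.
p̂_st = Σ W_h p̂_h = (410·0.477 + 200·0.182 + 510·0.696)/1120 = 0.52404

p̂_st ≈ 0.5240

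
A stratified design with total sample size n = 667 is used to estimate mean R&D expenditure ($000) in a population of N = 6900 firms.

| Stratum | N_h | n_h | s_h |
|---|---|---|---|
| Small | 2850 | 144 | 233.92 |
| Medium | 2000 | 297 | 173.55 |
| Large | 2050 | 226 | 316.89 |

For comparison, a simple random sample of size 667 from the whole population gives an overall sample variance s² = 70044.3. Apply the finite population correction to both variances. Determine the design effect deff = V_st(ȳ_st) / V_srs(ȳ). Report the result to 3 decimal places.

V̂(ȳ_st) = Σ W_h² (1 − n_h/N_h) s_h²/n_h, with W_h = N_h/N and N = 6900:
  stratum Small: (2850/6900)²·(1 − 144/2850)·233.92²/144 = 61.5526
  stratum Medium: (2000/6900)²·(1 − 297/2000)·173.55²/297 = 7.25503
  stratum Large: (2050/6900)²·(1 − 226/2050)·316.89²/226 = 34.8971
V_st = 103.705
V_srs = (1 − 667/6900)·70044.3/667 = 94.8626
deff = V_st / V_srs = 103.705/94.8626 = 1.0932

deff ≈ 1.093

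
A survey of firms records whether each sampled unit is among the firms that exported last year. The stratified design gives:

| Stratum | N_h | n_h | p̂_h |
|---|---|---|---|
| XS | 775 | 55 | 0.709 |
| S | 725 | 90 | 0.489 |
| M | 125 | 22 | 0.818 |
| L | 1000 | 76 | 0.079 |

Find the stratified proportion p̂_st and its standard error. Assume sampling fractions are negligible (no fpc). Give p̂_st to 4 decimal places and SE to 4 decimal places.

p̂_st ≈ 0.4134, SE ≈ 0.0265

N = 2625; stratum weights W_h = N_h/N.
p̂_st = Σ W_h p̂_h = (775·0.709 + 725·0.489 + 125·0.818 + 1000·0.079)/2625 = 0.41343
V̂(p̂_st) = Σ W_h² p̂_h(1−p̂_h)/(n_h−1):
  stratum XS: (775/2625)²·0.709·0.291/54 = 0.000333035
  stratum S: (725/2625)²·0.489·0.511/89 = 0.000214169
  stratum M: (125/2625)²·0.818·0.182/21 = 1.60756e-05
  stratum L: (1000/2625)²·0.079·0.921/75 = 0.000140788
V̂(p̂_st) = 0.000704069; SE = √V̂ = 0.0265343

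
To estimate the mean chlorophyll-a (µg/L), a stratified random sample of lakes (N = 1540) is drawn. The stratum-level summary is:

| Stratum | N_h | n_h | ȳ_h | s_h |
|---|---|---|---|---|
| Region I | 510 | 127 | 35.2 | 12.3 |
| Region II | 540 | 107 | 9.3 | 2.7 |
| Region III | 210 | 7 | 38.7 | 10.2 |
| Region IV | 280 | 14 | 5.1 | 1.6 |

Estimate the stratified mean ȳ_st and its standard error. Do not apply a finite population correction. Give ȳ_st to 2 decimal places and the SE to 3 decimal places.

ȳ_st = Σ W_h ȳ_h = (510·35.2 + 540·9.3 + 210·38.7 + 280·5.1)/1540 = 21.12273
V̂(ȳ_st) = Σ W_h² s_h²/n_h, with W_h = N_h/N and N = 1540:
  stratum Region I: (510/1540)²·12.3²/127 = 0.130649
  stratum Region II: (540/1540)²·2.7²/107 = 0.00837703
  stratum Region III: (210/1540)²·10.2²/7 = 0.276375
  stratum Region IV: (280/1540)²·1.6²/14 = 0.00604486
V̂(ȳ_st) = 0.421446
SE(ȳ_st) = √0.421446 = 0.649189

ȳ_st ≈ 21.12, SE ≈ 0.649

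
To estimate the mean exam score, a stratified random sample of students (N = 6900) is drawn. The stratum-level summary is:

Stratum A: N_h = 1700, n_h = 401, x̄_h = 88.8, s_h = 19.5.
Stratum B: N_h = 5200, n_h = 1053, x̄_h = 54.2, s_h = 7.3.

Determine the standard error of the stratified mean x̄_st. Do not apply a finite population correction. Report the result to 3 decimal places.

V̂(x̄_st) = Σ W_h² s_h²/n_h, with W_h = N_h/N and N = 6900:
  stratum A: (1700/6900)²·19.5²/401 = 0.0575605
  stratum B: (5200/6900)²·7.3²/1053 = 0.0287426
V̂(x̄_st) = 0.0863031
SE(x̄_st) = √0.0863031 = 0.293774

SE(x̄_st) ≈ 0.294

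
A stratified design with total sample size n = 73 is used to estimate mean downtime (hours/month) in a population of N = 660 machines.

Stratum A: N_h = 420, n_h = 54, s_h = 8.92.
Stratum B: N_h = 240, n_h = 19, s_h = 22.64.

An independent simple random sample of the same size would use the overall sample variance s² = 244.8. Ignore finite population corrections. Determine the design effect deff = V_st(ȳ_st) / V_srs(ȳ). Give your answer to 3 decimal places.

V̂(ȳ_st) = Σ W_h² s_h²/n_h, with W_h = N_h/N and N = 660:
  stratum A: (420/660)²·8.92²/54 = 0.596687
  stratum B: (240/660)²·22.64²/19 = 3.56725
V_st = 4.16394
V_srs = s²/n = 244.8/73 = 3.35342
deff = V_st / V_srs = 4.16394/3.35342 = 1.2417

deff ≈ 1.242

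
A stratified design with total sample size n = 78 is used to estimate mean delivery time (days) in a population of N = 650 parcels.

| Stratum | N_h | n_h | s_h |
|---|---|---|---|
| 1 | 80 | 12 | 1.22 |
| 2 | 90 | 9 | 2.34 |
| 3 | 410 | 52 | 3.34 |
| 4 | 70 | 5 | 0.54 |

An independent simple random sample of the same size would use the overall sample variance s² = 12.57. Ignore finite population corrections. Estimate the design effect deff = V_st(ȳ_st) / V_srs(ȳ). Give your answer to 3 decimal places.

V̂(ȳ_st) = Σ W_h² s_h²/n_h, with W_h = N_h/N and N = 650:
  stratum 1: (80/650)²·1.22²/12 = 0.00187885
  stratum 2: (90/650)²·2.34²/9 = 0.011664
  stratum 3: (410/650)²·3.34²/52 = 0.0853553
  stratum 4: (70/650)²·0.54²/5 = 0.000676374
V_st = 0.0995745
V_srs = s²/n = 12.57/78 = 0.161154
deff = V_st / V_srs = 0.0995745/0.161154 = 0.6179

deff ≈ 0.618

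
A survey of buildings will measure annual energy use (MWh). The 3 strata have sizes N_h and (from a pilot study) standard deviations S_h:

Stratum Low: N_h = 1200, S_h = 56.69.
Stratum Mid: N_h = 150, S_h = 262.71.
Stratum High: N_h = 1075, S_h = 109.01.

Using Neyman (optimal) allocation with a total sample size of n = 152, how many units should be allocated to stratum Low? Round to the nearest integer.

46

Neyman allocation: n_h = n · N_h S_h / Σ N_i S_i, with n = 152.
  stratum Low: N_h·S_h = 1200·56.69 = 68028.00
  stratum Mid: N_h·S_h = 150·262.71 = 39406.50
  stratum High: N_h·S_h = 1075·109.01 = 117185.75
Σ N_h S_h = 224620.25
n for stratum Low = 152·68028.00/224620.25 = 46.034 → 46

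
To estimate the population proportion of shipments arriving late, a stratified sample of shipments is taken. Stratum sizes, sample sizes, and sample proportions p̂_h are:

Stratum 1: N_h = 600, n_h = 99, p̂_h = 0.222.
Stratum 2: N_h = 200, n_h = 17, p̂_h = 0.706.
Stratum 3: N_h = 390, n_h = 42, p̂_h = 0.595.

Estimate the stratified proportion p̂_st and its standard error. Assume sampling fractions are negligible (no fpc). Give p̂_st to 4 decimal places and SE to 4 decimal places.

N = 1190; stratum weights W_h = N_h/N.
p̂_st = Σ W_h p̂_h = (600·0.222 + 200·0.706 + 390·0.595)/1190 = 0.42559
V̂(p̂_st) = Σ W_h² p̂_h(1−p̂_h)/(n_h−1):
  stratum 1: (600/1190)²·0.222·0.778/98 = 0.000448038
  stratum 2: (200/1190)²·0.706·0.294/16 = 0.000366436
  stratum 3: (390/1190)²·0.595·0.405/41 = 0.000631282
V̂(p̂_st) = 0.00144576; SE = √V̂ = 0.0380231

p̂_st ≈ 0.4256, SE ≈ 0.0380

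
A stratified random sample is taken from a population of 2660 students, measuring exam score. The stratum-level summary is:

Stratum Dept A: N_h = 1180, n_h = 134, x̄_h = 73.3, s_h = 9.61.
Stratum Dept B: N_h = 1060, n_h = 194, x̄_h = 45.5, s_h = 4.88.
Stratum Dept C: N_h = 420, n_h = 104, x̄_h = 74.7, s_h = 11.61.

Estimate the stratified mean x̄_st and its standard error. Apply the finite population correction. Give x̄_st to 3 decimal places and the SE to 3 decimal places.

x̄_st = Σ W_h x̄_h = (1180·73.3 + 1060·45.5 + 420·74.7)/2660 = 62.44286
V̂(x̄_st) = Σ W_h² (1 − n_h/N_h) s_h²/n_h, with W_h = N_h/N and N = 2660:
  stratum Dept A: (1180/2660)²·(1 − 134/1180)·9.61²/134 = 0.120224
  stratum Dept B: (1060/2660)²·(1 − 194/1060)·4.88²/194 = 0.0159257
  stratum Dept C: (420/2660)²·(1 − 104/420)·11.61²/104 = 0.0243111
V̂(x̄_st) = 0.160461
SE(x̄_st) = √0.160461 = 0.400576

x̄_st ≈ 62.443, SE ≈ 0.401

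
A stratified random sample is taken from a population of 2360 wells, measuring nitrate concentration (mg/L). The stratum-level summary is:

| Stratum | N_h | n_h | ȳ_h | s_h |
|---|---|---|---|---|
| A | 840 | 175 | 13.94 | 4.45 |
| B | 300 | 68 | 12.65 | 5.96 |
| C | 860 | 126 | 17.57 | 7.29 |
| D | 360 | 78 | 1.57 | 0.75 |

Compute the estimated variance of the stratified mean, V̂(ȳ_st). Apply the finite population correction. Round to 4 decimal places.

V̂(ȳ_st) = Σ W_h² (1 − n_h/N_h) s_h²/n_h, with W_h = N_h/N and N = 2360:
  stratum A: (840/2360)²·(1 − 175/840)·4.45²/175 = 0.011349
  stratum B: (300/2360)²·(1 − 68/300)·5.96²/68 = 0.00652783
  stratum C: (860/2360)²·(1 − 126/860)·7.29²/126 = 0.047803
  stratum D: (360/2360)²·(1 − 78/360)·0.75²/78 = 0.000131448
V̂(ȳ_st) = 0.0658113

V̂(ȳ_st) ≈ 0.0658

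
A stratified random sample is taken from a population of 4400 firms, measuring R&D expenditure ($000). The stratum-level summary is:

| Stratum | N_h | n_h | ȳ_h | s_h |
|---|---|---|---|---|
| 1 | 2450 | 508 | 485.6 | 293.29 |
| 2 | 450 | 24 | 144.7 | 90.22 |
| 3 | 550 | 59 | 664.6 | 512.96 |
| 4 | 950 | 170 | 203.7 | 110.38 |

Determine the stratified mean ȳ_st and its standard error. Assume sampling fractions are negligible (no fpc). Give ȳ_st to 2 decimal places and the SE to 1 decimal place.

ȳ_st = Σ W_h ȳ_h = (2450·485.6 + 450·144.7 + 550·664.6 + 950·203.7)/4400 = 412.24545
V̂(ȳ_st) = Σ W_h² s_h²/n_h, with W_h = N_h/N and N = 4400:
  stratum 1: (2450/4400)²·293.29²/508 = 52.4998
  stratum 2: (450/4400)²·90.22²/24 = 3.54743
  stratum 3: (550/4400)²·512.96²/59 = 69.6843
  stratum 4: (950/4400)²·110.38²/170 = 3.34098
V̂(ȳ_st) = 129.073
SE(ȳ_st) = √129.073 = 11.361

ȳ_st ≈ 412.25, SE ≈ 11.4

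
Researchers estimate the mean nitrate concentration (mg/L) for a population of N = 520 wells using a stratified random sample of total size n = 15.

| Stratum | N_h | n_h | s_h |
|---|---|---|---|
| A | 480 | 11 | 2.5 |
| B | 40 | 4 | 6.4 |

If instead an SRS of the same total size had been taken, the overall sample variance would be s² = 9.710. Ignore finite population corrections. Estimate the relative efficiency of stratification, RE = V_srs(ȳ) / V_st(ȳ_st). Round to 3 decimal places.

RE ≈ 1.188

V̂(ȳ_st) = Σ W_h² s_h²/n_h, with W_h = N_h/N and N = 520:
  stratum A: (480/520)²·2.5²/11 = 0.484131
  stratum B: (40/520)²·6.4²/4 = 0.0605917
V_st = 0.544723
V_srs = s²/n = 9.710/15 = 0.647333
Relative efficiency = V_srs / V_st = 0.647333/0.544723 = 1.1884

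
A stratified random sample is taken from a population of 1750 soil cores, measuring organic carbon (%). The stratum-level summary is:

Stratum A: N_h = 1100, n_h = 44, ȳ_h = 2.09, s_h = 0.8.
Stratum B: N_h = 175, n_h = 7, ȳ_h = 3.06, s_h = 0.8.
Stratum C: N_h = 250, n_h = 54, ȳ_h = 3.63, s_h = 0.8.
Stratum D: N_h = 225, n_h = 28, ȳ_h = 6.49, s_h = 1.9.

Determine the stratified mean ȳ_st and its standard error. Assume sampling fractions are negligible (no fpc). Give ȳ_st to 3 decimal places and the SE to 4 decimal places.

ȳ_st = Σ W_h ȳ_h = (1100·2.09 + 175·3.06 + 250·3.63 + 225·6.49)/1750 = 2.97271
V̂(ȳ_st) = Σ W_h² s_h²/n_h, with W_h = N_h/N and N = 1750:
  stratum A: (1100/1750)²·0.8²/44 = 0.00574694
  stratum B: (175/1750)²·0.8²/7 = 0.000914286
  stratum C: (250/1750)²·0.8²/54 = 0.000241875
  stratum D: (225/1750)²·1.9²/28 = 0.00213127
V̂(ȳ_st) = 0.00903437
SE(ȳ_st) = √0.00903437 = 0.0950493

ȳ_st ≈ 2.973, SE ≈ 0.0950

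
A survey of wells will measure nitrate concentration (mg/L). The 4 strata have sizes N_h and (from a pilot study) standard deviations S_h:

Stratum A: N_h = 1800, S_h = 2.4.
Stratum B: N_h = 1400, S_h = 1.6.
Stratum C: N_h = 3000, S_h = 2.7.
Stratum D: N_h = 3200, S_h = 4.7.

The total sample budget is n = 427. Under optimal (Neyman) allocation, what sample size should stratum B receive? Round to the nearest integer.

32

Neyman allocation: n_h = n · N_h S_h / Σ N_i S_i, with n = 427.
  stratum A: N_h·S_h = 1800·2.4 = 4320.00
  stratum B: N_h·S_h = 1400·1.6 = 2240.00
  stratum C: N_h·S_h = 3000·2.7 = 8100.00
  stratum D: N_h·S_h = 3200·4.7 = 15040.00
Σ N_h S_h = 29700.00
n for stratum B = 427·2240.00/29700.00 = 32.205 → 32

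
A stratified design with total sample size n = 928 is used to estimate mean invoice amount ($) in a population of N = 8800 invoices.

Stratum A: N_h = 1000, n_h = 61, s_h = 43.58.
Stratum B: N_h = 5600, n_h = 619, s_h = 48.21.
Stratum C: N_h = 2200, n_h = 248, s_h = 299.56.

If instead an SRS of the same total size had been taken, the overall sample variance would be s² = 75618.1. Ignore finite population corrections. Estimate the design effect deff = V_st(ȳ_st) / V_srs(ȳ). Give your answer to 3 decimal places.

deff ≈ 0.301

V̂(ȳ_st) = Σ W_h² s_h²/n_h, with W_h = N_h/N and N = 8800:
  stratum A: (1000/8800)²·43.58²/61 = 0.402049
  stratum B: (5600/8800)²·48.21²/619 = 1.52053
  stratum C: (2200/8800)²·299.56²/248 = 22.615
V_st = 24.5375
V_srs = s²/n = 75618.1/928 = 81.485
deff = V_st / V_srs = 24.5375/81.485 = 0.3011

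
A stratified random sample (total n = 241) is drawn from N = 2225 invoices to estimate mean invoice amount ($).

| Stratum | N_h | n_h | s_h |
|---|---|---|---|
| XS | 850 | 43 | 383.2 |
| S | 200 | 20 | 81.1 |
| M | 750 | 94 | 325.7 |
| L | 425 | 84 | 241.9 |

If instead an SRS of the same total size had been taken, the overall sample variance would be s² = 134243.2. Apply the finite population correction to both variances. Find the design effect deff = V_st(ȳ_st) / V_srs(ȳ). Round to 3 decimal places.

deff ≈ 1.224

V̂(ȳ_st) = Σ W_h² (1 − n_h/N_h) s_h²/n_h, with W_h = N_h/N and N = 2225:
  stratum XS: (850/2225)²·(1 − 43/850)·383.2²/43 = 473.168
  stratum S: (200/2225)²·(1 − 20/200)·81.1²/20 = 2.39141
  stratum M: (750/2225)²·(1 − 94/750)·325.7²/94 = 112.153
  stratum L: (425/2225)²·(1 − 84/425)·241.9²/84 = 20.3927
V_st = 608.105
V_srs = (1 − 241/2225)·134243.2/241 = 496.692
deff = V_st / V_srs = 608.105/496.692 = 1.2243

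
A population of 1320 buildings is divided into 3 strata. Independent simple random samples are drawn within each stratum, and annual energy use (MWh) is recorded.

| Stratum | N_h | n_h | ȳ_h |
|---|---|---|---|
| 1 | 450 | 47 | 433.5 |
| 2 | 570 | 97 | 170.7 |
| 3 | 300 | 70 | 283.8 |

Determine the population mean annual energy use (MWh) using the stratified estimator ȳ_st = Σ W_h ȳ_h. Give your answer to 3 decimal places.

ȳ_st ≈ 285.995

N = Σ N_h = 1320. Stratum weights W_h = N_h/N.
ȳ_st = (450·433.5 + 570·170.7 + 300·283.8) / 1320 = 285.99545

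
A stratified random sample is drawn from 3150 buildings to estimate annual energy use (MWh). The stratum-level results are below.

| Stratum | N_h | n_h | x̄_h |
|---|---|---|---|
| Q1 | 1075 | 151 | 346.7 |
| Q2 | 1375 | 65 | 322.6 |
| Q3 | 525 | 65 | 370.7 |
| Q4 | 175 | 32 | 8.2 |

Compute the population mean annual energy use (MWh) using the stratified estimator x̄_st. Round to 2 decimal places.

x̄_st ≈ 321.37

N = Σ N_h = 3150. Stratum weights W_h = N_h/N.
x̄_st = (1075·346.7 + 1375·322.6 + 525·370.7 + 175·8.2) / 3150 = 321.3746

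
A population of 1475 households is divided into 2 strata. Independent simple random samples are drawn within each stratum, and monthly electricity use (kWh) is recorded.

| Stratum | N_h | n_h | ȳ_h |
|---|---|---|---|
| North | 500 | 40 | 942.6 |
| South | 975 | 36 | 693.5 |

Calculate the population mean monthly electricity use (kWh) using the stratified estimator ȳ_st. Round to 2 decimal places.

N = Σ N_h = 1475. Stratum weights W_h = N_h/N.
ȳ_st = (500·942.6 + 975·693.5) / 1475 = 777.9407

ȳ_st ≈ 777.94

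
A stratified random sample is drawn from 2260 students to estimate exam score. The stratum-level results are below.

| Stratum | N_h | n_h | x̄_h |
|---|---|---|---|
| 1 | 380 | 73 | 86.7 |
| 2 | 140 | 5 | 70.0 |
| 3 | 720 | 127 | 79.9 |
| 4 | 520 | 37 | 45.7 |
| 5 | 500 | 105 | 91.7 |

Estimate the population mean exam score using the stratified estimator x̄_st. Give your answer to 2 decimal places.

N = Σ N_h = 2260. Stratum weights W_h = N_h/N.
x̄_st = (380·86.7 + 140·70.0 + 720·79.9 + 520·45.7 + 500·91.7) / 2260 = 75.1717

x̄_st ≈ 75.17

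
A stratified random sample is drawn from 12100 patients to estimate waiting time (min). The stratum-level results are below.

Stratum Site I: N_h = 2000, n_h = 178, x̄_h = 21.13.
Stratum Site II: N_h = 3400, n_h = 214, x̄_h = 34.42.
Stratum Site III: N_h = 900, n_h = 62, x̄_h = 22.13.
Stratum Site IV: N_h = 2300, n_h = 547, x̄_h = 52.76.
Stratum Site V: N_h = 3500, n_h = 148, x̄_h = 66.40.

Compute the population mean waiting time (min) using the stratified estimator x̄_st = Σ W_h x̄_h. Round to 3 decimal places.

x̄_st ≈ 44.046

N = Σ N_h = 12100. Stratum weights W_h = N_h/N.
x̄_st = (2000·21.13 + 3400·34.42 + 900·22.13 + 2300·52.76 + 3500·66.40) / 12100 = 44.04570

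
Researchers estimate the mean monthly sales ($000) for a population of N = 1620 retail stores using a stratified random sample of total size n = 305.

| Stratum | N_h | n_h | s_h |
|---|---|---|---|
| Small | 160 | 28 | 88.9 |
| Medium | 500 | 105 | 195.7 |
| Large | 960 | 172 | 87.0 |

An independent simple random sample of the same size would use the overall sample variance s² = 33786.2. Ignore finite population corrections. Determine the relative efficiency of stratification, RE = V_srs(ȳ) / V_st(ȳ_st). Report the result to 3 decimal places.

V̂(ȳ_st) = Σ W_h² s_h²/n_h, with W_h = N_h/N and N = 1620:
  stratum Small: (160/1620)²·88.9²/28 = 2.75331
  stratum Medium: (500/1620)²·195.7²/105 = 34.7458
  stratum Large: (960/1620)²·87.0²/172 = 15.4533
V_st = 52.9525
V_srs = s²/n = 33786.2/305 = 110.774
Relative efficiency = V_srs / V_st = 110.774/52.9525 = 2.0920

RE ≈ 2.092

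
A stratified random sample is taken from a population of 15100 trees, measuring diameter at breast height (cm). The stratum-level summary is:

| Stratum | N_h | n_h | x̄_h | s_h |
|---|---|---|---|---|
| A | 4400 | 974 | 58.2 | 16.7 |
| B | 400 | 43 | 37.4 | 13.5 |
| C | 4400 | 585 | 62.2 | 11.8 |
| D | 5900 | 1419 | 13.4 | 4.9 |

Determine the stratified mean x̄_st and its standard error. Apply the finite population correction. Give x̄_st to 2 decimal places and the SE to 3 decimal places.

x̄_st = Σ W_h x̄_h = (4400·58.2 + 400·37.4 + 4400·62.2 + 5900·13.4)/15100 = 41.30993
V̂(x̄_st) = Σ W_h² (1 − n_h/N_h) s_h²/n_h, with W_h = N_h/N and N = 15100:
  stratum A: (4400/15100)²·(1 − 974/4400)·16.7²/974 = 0.0189304
  stratum B: (400/15100)²·(1 − 43/400)·13.5²/43 = 0.00265444
  stratum C: (4400/15100)²·(1 − 585/4400)·11.8²/585 = 0.0175227
  stratum D: (5900/15100)²·(1 − 1419/5900)·4.9²/1419 = 0.00196193
V̂(x̄_st) = 0.0410695
SE(x̄_st) = √0.0410695 = 0.202656

x̄_st ≈ 41.31, SE ≈ 0.203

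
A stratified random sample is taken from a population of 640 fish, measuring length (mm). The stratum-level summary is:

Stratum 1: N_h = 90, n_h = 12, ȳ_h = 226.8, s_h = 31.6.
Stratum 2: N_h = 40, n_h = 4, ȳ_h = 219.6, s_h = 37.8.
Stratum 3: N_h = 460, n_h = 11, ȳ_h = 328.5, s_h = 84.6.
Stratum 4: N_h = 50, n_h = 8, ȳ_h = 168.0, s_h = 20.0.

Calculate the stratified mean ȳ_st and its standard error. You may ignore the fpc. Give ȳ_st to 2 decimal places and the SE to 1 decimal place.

ȳ_st ≈ 294.85, SE ≈ 18.4

ȳ_st = Σ W_h ȳ_h = (90·226.8 + 40·219.6 + 460·328.5 + 50·168.0)/640 = 294.85312
V̂(ȳ_st) = Σ W_h² s_h²/n_h, with W_h = N_h/N and N = 640:
  stratum 1: (90/640)²·31.6²/12 = 1.64558
  stratum 2: (40/640)²·37.8²/4 = 1.39535
  stratum 3: (460/640)²·84.6²/11 = 336.127
  stratum 4: (50/640)²·20.0²/8 = 0.305176
V̂(ȳ_st) = 339.473
SE(ȳ_st) = √339.473 = 18.4248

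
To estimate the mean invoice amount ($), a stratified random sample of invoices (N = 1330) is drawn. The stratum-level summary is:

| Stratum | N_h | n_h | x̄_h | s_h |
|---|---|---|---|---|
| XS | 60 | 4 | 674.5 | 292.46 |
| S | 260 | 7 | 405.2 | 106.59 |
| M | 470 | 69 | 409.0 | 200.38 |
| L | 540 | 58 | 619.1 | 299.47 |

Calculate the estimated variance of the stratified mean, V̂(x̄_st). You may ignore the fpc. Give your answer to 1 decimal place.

V̂(x̄_st) ≈ 433.1

V̂(x̄_st) = Σ W_h² s_h²/n_h, with W_h = N_h/N and N = 1330:
  stratum XS: (60/1330)²·292.46²/4 = 43.5183
  stratum S: (260/1330)²·106.59²/7 = 62.0266
  stratum M: (470/1330)²·200.38²/69 = 72.6695
  stratum L: (540/1330)²·299.47²/58 = 254.896
V̂(x̄_st) = 433.11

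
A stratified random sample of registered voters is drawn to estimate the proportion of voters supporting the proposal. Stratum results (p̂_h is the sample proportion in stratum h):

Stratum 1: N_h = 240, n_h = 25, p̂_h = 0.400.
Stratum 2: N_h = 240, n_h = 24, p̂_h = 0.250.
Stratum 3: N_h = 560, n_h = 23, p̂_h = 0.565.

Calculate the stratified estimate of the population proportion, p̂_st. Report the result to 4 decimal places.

p̂_st ≈ 0.4542

N = 1040; stratum weights W_h = N_h/N.
p̂_st = Σ W_h p̂_h = (240·0.400 + 240·0.250 + 560·0.565)/1040 = 0.45423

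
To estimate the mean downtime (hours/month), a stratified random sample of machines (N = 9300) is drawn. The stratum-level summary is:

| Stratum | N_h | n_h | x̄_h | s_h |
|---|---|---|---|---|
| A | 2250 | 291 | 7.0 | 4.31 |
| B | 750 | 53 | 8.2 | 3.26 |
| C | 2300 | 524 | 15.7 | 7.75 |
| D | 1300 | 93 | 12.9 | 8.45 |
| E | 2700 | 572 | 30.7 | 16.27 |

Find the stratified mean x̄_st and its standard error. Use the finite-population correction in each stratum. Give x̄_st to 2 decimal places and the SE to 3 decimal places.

x̄_st = Σ W_h x̄_h = (2250·7.0 + 750·8.2 + 2300·15.7 + 1300·12.9 + 2700·30.7)/9300 = 16.95376
V̂(x̄_st) = Σ W_h² (1 − n_h/N_h) s_h²/n_h, with W_h = N_h/N and N = 9300:
  stratum A: (2250/9300)²·(1 − 291/2250)·4.31²/291 = 0.00325321
  stratum B: (750/9300)²·(1 − 53/750)·3.26²/53 = 0.00121196
  stratum C: (2300/9300)²·(1 − 524/2300)·7.75²/524 = 0.00541349
  stratum D: (1300/9300)²·(1 − 93/1300)·8.45²/93 = 0.0139288
  stratum E: (2700/9300)²·(1 − 572/2700)·16.27²/572 = 0.0307432
V̂(x̄_st) = 0.0545507
SE(x̄_st) = √0.0545507 = 0.233561

x̄_st ≈ 16.95, SE ≈ 0.234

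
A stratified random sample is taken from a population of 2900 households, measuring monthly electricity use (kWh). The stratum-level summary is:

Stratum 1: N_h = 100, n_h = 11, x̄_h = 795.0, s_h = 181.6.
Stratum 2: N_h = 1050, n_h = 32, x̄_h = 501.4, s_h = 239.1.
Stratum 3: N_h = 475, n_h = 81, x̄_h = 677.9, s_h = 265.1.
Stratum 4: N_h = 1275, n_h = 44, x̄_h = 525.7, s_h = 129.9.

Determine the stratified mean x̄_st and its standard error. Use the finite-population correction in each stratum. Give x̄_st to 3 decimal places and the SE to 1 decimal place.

x̄_st = Σ W_h x̄_h = (100·795.0 + 1050·501.4 + 475·677.9 + 1275·525.7)/2900 = 551.11724
V̂(x̄_st) = Σ W_h² (1 − n_h/N_h) s_h²/n_h, with W_h = N_h/N and N = 2900:
  stratum 1: (100/2900)²·(1 − 11/100)·181.6²/11 = 3.17273
  stratum 2: (1050/2900)²·(1 − 32/1050)·239.1²/32 = 227.065
  stratum 3: (475/2900)²·(1 − 81/475)·265.1²/81 = 19.3076
  stratum 4: (1275/2900)²·(1 − 44/1275)·129.9²/44 = 71.5711
V̂(x̄_st) = 321.116
SE(x̄_st) = √321.116 = 17.9197

x̄_st ≈ 551.117, SE ≈ 17.9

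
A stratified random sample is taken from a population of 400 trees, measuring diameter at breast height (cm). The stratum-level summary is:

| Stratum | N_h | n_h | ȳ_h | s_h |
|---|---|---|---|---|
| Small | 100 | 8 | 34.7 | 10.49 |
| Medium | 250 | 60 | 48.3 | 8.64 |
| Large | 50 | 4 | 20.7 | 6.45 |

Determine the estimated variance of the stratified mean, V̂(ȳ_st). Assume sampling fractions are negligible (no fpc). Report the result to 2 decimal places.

V̂(ȳ_st) ≈ 1.51

V̂(ȳ_st) = Σ W_h² s_h²/n_h, with W_h = N_h/N and N = 400:
  stratum Small: (100/400)²·10.49²/8 = 0.859688
  stratum Medium: (250/400)²·8.64²/60 = 0.486
  stratum Large: (50/400)²·6.45²/4 = 0.16251
V̂(ȳ_st) = 1.5082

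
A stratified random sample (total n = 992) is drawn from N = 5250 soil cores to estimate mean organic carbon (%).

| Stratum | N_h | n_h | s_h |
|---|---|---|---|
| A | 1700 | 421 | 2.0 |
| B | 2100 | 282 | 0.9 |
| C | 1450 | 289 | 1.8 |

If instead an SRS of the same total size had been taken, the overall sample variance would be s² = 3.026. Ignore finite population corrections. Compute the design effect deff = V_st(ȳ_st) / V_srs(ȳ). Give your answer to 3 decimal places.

V̂(ȳ_st) = Σ W_h² s_h²/n_h, with W_h = N_h/N and N = 5250:
  stratum A: (1700/5250)²·2.0²/421 = 0.000996224
  stratum B: (2100/5250)²·0.9²/282 = 0.000459574
  stratum C: (1450/5250)²·1.8²/289 = 0.000855194
V_st = 0.00231099
V_srs = s²/n = 3.026/992 = 0.0030504
deff = V_st / V_srs = 0.00231099/0.0030504 = 0.7576

deff ≈ 0.758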